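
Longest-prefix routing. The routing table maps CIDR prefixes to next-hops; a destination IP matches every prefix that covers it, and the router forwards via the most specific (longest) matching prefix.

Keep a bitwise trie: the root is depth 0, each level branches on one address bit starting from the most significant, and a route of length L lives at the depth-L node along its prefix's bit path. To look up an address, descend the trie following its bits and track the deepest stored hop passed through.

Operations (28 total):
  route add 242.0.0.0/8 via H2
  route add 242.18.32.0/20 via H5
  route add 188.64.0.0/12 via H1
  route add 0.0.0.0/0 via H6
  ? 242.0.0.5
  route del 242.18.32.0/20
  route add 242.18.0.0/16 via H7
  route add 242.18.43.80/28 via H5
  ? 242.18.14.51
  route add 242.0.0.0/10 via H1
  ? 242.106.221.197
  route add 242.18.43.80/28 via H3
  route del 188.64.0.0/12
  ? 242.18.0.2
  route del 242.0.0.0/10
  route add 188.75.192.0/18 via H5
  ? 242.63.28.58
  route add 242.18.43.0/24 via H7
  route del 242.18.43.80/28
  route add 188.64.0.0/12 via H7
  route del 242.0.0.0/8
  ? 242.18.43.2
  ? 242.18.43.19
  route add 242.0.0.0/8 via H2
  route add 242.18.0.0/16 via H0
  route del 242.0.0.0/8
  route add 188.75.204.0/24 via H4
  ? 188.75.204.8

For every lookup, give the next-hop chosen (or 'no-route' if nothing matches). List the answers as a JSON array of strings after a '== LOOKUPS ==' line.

Apply in order:
  add 242.0.0.0/8 -> H2 at depth 8
  add 242.18.32.0/20 -> H5 at depth 20
  add 188.64.0.0/12 -> H1 at depth 12
  add 0.0.0.0/0 -> H6 at depth 0
  ? 242.0.0.5  path d0:H6→d1:-→d2:-→d3:-→d4:-→d5:-→d6:-→d7:-→d8:H2→d9:-→d10:-→d11:-  best=H2
  del 242.18.32.0/20 (clear depth 20)
  add 242.18.0.0/16 -> H7 at depth 16
  add 242.18.43.80/28 -> H5 at depth 28
  ? 242.18.14.51  path d0:H6→d1:-→d2:-→d3:-→d4:-→d5:-→d6:-→d7:-→d8:H2→d9:-→d10:-→d11:-→d12:-→d13:-→d14:-→d15:-→d16:H7→d17:-→d18:-  best=H7
  add 242.0.0.0/10 -> H1 at depth 10
  ? 242.106.221.197  path d0:H6→d1:-→d2:-→d3:-→d4:-→d5:-→d6:-→d7:-→d8:H2→d9:-  best=H2
  add 242.18.43.80/28 -> H3 at depth 28
  del 188.64.0.0/12 (clear depth 12)
  ? 242.18.0.2  path d0:H6→d1:-→d2:-→d3:-→d4:-→d5:-→d6:-→d7:-→d8:H2→d9:-→d10:H1→d11:-→d12:-→d13:-→d14:-→d15:-→d16:H7→d17:-→d18:-  best=H7
  del 242.0.0.0/10 (clear depth 10)
  add 188.75.192.0/18 -> H5 at depth 18
  ? 242.63.28.58  path d0:H6→d1:-→d2:-→d3:-→d4:-→d5:-→d6:-→d7:-→d8:H2→d9:-→d10:-  best=H2
  add 242.18.43.0/24 -> H7 at depth 24
  del 242.18.43.80/28 (clear depth 28)
  add 188.64.0.0/12 -> H7 at depth 12
  del 242.0.0.0/8 (clear depth 8)
  ? 242.18.43.2  path d0:H6→d1:-→d2:-→d3:-→d4:-→d5:-→d6:-→d7:-→d8:-→d9:-→d10:-→d11:-→d12:-→d13:-→d14:-→d15:-→d16:H7→d17:-→d18:-→d19:-→d20:-→d21:-→d22:-→d23:-→d24:H7→d25:-  best=H7
  ? 242.18.43.19  path d0:H6→d1:-→d2:-→d3:-→d4:-→d5:-→d6:-→d7:-→d8:-→d9:-→d10:-→d11:-→d12:-→d13:-→d14:-→d15:-→d16:H7→d17:-→d18:-→d19:-→d20:-→d21:-→d22:-→d23:-→d24:H7→d25:-  best=H7
  add 242.0.0.0/8 -> H2 at depth 8
  add 242.18.0.0/16 -> H0 at depth 16
  del 242.0.0.0/8 (clear depth 8)
  add 188.75.204.0/24 -> H4 at depth 24
  ? 188.75.204.8  path d0:H6→d1:-→d2:-→d3:-→d4:-→d5:-→d6:-→d7:-→d8:-→d9:-→d10:-→d11:-→d12:H7→d13:-→d14:-→d15:-→d16:-→d17:-→d18:H5→d19:-→d20:-→d21:-→d22:-→d23:-→d24:H4  best=H4

== LOOKUPS ==
["H2","H7","H2","H7","H2","H7","H7","H4"]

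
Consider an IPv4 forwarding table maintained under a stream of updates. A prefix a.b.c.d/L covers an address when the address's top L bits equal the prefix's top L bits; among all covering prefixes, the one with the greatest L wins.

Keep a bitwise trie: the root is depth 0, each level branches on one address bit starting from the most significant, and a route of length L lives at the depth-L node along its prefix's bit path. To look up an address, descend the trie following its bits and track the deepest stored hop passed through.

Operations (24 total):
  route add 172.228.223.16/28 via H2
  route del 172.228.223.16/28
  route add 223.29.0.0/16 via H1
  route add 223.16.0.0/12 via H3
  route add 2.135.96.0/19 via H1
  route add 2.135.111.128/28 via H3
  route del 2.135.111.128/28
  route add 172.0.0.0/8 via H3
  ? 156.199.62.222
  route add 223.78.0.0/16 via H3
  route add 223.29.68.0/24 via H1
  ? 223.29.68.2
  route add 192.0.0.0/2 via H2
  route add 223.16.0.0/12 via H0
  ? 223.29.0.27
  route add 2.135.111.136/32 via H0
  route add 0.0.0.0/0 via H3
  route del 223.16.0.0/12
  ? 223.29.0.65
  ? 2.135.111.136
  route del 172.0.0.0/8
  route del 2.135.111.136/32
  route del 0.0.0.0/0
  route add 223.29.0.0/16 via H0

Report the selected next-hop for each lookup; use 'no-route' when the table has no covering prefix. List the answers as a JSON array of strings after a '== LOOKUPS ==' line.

Trace:
  + 172.228.223.16/28 (H2) depth=28
  del 172.228.223.16/28 (clear depth 28)
  + 223.29.0.0/16 (H1) depth=16
  + 223.16.0.0/12 (H3) depth=12
  + 2.135.96.0/19 (H1) depth=19
  + 2.135.111.128/28 (H3) depth=28
  del 2.135.111.128/28 (clear depth 28)
  + 172.0.0.0/8 (H3) depth=8
  ? 156.199.62.222  path d0:-→d1:-→d2:-  best=no-route
  + 223.78.0.0/16 (H3) depth=16
  + 223.29.68.0/24 (H1) depth=24
  ? 223.29.68.2  path d0:-→d1:-→d2:-→d3:-→d4:-→d5:-→d6:-→d7:-→d8:-→d9:-→d10:-→d11:-→d12:H3→d13:-→d14:-→d15:-→d16:H1→d17:-→d18:-→d19:-→d20:-→d21:-→d22:-→d23:-→d24:H1  best=H1
  + 192.0.0.0/2 (H2) depth=2
  + 223.16.0.0/12 (H0) depth=12
  ? 223.29.0.27  path d0:-→d1:-→d2:H2→d3:-→d4:-→d5:-→d6:-→d7:-→d8:-→d9:-→d10:-→d11:-→d12:H0→d13:-→d14:-→d15:-→d16:H1→d17:-  best=H1
  + 2.135.111.136/32 (H0) depth=32
  + 0.0.0.0/0 (H3) depth=0
  del 223.16.0.0/12 (clear depth 12)
  ? 223.29.0.65  path d0:H3→d1:-→d2:H2→d3:-→d4:-→d5:-→d6:-→d7:-→d8:-→d9:-→d10:-→d11:-→d12:-→d13:-→d14:-→d15:-→d16:H1→d17:-  best=H1
  ? 2.135.111.136  path d0:H3→d1:-→d2:-→d3:-→d4:-→d5:-→d6:-→d7:-→d8:-→d9:-→d10:-→d11:-→d12:-→d13:-→d14:-→d15:-→d16:-→d17:-→d18:-→d19:H1→d20:-→d21:-→d22:-→d23:-→d24:-→d25:-→d26:-→d27:-→d28:-→d29:-→d30:-→d31:-→d32:H0  best=H0
  del 172.0.0.0/8 (clear depth 8)
  del 2.135.111.136/32 (clear depth 32)
  del 0.0.0.0/0 (clear depth 0)
  + 223.29.0.0/16 (H0) depth=16

== LOOKUPS ==
["no-route","H1","H1","H1","H0"]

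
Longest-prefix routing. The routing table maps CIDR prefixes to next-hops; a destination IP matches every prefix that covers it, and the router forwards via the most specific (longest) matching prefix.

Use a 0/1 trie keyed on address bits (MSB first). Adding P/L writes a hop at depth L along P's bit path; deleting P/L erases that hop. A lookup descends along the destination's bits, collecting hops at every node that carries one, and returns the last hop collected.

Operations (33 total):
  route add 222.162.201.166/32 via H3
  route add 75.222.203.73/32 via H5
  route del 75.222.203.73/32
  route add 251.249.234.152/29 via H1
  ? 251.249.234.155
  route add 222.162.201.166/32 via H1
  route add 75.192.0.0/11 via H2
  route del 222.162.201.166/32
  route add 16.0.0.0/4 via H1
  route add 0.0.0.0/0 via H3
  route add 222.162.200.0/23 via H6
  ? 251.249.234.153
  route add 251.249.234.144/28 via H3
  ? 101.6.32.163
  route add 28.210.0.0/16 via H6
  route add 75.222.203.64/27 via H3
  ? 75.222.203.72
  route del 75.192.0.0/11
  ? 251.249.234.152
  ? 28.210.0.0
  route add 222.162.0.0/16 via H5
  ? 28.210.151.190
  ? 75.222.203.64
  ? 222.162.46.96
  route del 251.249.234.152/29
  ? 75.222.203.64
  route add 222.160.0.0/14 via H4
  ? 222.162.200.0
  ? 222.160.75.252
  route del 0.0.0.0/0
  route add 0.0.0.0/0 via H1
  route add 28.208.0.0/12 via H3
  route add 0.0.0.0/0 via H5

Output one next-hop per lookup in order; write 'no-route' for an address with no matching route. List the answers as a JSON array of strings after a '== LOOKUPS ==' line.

Trace:
  add 222.162.201.166/32 -> H3 at depth 32
  add 75.222.203.73/32 -> H5 at depth 32
  - 75.222.203.73/32 clear@32
  add 251.249.234.152/29 -> H1 at depth 29
  lookup 251.249.234.155: bits 11111011111110011110101010011 walk d0:-→d1:-→d2:-→d3:-→d4:-→d5:-→d6:-→d7:-→d8:-→d9:-→d10:-→d11:-→d12:-→d13:-→d14:-→d15:-→d16:-→d17:-→d18:-→d19:-→d20:-→d21:-→d22:-→d23:-→d24:-→d25:-→d26:-→d27:-→d28:-→d29:H1 -> H1
  add 222.162.201.166/32 -> H1 at depth 32
  add 75.192.0.0/11 -> H2 at depth 11
  - 222.162.201.166/32 clear@32
  add 16.0.0.0/4 -> H1 at depth 4
  add 0.0.0.0/0 -> H3 at depth 0
  add 222.162.200.0/23 -> H6 at depth 23
  lookup 251.249.234.153: bits 11111011111110011110101010011 walk d0:H3→d1:-→d2:-→d3:-→d4:-→d5:-→d6:-→d7:-→d8:-→d9:-→d10:-→d11:-→d12:-→d13:-→d14:-→d15:-→d16:-→d17:-→d18:-→d19:-→d20:-→d21:-→d22:-→d23:-→d24:-→d25:-→d26:-→d27:-→d28:-→d29:H1 -> H1
  add 251.249.234.144/28 -> H3 at depth 28
  lookup 101.6.32.163: bits 01 walk d0:H3→d1:-→d2:- -> H3
  add 28.210.0.0/16 -> H6 at depth 16
  add 75.222.203.64/27 -> H3 at depth 27
  lookup 75.222.203.72: bits 0100101111011110110010110100100 walk d0:H3→d1:-→d2:-→d3:-→d4:-→d5:-→d6:-→d7:-→d8:-→d9:-→d10:-→d11:H2→d12:-→d13:-→d14:-→d15:-→d16:-→d17:-→d18:-→d19:-→d20:-→d21:-→d22:-→d23:-→d24:-→d25:-→d26:-→d27:H3→d28:-→d29:-→d30:-→d31:- -> H3
  - 75.192.0.0/11 clear@11
  lookup 251.249.234.152: bits 11111011111110011110101010011 walk d0:H3→d1:-→d2:-→d3:-→d4:-→d5:-→d6:-→d7:-→d8:-→d9:-→d10:-→d11:-→d12:-→d13:-→d14:-→d15:-→d16:-→d17:-→d18:-→d19:-→d20:-→d21:-→d22:-→d23:-→d24:-→d25:-→d26:-→d27:-→d28:H3→d29:H1 -> H1
  lookup 28.210.0.0: bits 0001110011010010 walk d0:H3→d1:-→d2:-→d3:-→d4:H1→d5:-→d6:-→d7:-→d8:-→d9:-→d10:-→d11:-→d12:-→d13:-→d14:-→d15:-→d16:H6 -> H6
  add 222.162.0.0/16 -> H5 at depth 16
  lookup 28.210.151.190: bits 0001110011010010 walk d0:H3→d1:-→d2:-→d3:-→d4:H1→d5:-→d6:-→d7:-→d8:-→d9:-→d10:-→d11:-→d12:-→d13:-→d14:-→d15:-→d16:H6 -> H6
  lookup 75.222.203.64: bits 0100101111011110110010110100 walk d0:H3→d1:-→d2:-→d3:-→d4:-→d5:-→d6:-→d7:-→d8:-→d9:-→d10:-→d11:-→d12:-→d13:-→d14:-→d15:-→d16:-→d17:-→d18:-→d19:-→d20:-→d21:-→d22:-→d23:-→d24:-→d25:-→d26:-→d27:H3→d28:- -> H3
  lookup 222.162.46.96: bits 1101111010100010 walk d0:H3→d1:-→d2:-→d3:-→d4:-→d5:-→d6:-→d7:-→d8:-→d9:-→d10:-→d11:-→d12:-→d13:-→d14:-→d15:-→d16:H5 -> H5
  - 251.249.234.152/29 clear@29
  lookup 75.222.203.64: bits 0100101111011110110010110100 walk d0:H3→d1:-→d2:-→d3:-→d4:-→d5:-→d6:-→d7:-→d8:-→d9:-→d10:-→d11:-→d12:-→d13:-→d14:-→d15:-→d16:-→d17:-→d18:-→d19:-→d20:-→d21:-→d22:-→d23:-→d24:-→d25:-→d26:-→d27:H3→d28:- -> H3
  add 222.160.0.0/14 -> H4 at depth 14
  lookup 222.162.200.0: bits 11011110101000101100100 walk d0:H3→d1:-→d2:-→d3:-→d4:-→d5:-→d6:-→d7:-→d8:-→d9:-→d10:-→d11:-→d12:-→d13:-→d14:H4→d15:-→d16:H5→d17:-→d18:-→d19:-→d20:-→d21:-→d22:-→d23:H6 -> H6
  lookup 222.160.75.252: bits 11011110101000 walk d0:H3→d1:-→d2:-→d3:-→d4:-→d5:-→d6:-→d7:-→d8:-→d9:-→d10:-→d11:-→d12:-→d13:-→d14:H4 -> H4
  - 0.0.0.0/0 clear@0
  add 0.0.0.0/0 -> H1 at depth 0
  add 28.208.0.0/12 -> H3 at depth 12
  add 0.0.0.0/0 -> H5 at depth 0

== LOOKUPS ==
["H1","H1","H3","H3","H1","H6","H6","H3","H5","H3","H6","H4"]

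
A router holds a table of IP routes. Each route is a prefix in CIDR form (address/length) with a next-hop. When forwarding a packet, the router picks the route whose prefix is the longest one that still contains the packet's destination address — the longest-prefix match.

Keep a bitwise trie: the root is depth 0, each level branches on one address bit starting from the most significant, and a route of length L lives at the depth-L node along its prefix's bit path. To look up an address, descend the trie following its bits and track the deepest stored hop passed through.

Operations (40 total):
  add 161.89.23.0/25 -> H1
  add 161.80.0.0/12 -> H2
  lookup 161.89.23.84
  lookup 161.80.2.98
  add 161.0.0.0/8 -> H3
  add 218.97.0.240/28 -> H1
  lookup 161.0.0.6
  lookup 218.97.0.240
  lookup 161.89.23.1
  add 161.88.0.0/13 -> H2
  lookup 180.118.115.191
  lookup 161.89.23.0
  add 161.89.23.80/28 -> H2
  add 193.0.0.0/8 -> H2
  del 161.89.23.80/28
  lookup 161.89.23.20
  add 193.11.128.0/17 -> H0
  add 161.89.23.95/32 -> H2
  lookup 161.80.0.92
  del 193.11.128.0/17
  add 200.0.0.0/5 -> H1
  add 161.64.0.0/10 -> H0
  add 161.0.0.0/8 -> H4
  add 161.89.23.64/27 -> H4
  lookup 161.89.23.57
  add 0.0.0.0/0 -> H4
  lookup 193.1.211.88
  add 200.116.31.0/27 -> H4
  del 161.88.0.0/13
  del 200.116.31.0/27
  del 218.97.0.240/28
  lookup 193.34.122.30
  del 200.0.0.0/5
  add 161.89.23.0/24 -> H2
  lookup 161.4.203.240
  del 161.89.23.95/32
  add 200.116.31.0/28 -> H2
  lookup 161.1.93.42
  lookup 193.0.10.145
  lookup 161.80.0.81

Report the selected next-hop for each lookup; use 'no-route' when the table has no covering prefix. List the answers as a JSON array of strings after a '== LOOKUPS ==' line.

Apply in order:
  + 161.89.23.0/25 (H1) depth=25
  + 161.80.0.0/12 (H2) depth=12
  ? 161.89.23.84  path d0:-→d1:-→d2:-→d3:-→d4:-→d5:-→d6:-→d7:-→d8:-→d9:-→d10:-→d11:-→d12:H2→d13:-→d14:-→d15:-→d16:-→d17:-→d18:-→d19:-→d20:-→d21:-→d22:-→d23:-→d24:-→d25:H1  best=H1
  ? 161.80.2.98  path d0:-→d1:-→d2:-→d3:-→d4:-→d5:-→d6:-→d7:-→d8:-→d9:-→d10:-→d11:-→d12:H2  best=H2
  + 161.0.0.0/8 (H3) depth=8
  + 218.97.0.240/28 (H1) depth=28
  ? 161.0.0.6  path d0:-→d1:-→d2:-→d3:-→d4:-→d5:-→d6:-→d7:-→d8:H3→d9:-  best=H3
  ? 218.97.0.240  path d0:-→d1:-→d2:-→d3:-→d4:-→d5:-→d6:-→d7:-→d8:-→d9:-→d10:-→d11:-→d12:-→d13:-→d14:-→d15:-→d16:-→d17:-→d18:-→d19:-→d20:-→d21:-→d22:-→d23:-→d24:-→d25:-→d26:-→d27:-→d28:H1  best=H1
  ? 161.89.23.1  path d0:-→d1:-→d2:-→d3:-→d4:-→d5:-→d6:-→d7:-→d8:H3→d9:-→d10:-→d11:-→d12:H2→d13:-→d14:-→d15:-→d16:-→d17:-→d18:-→d19:-→d20:-→d21:-→d22:-→d23:-→d24:-→d25:H1  best=H1
  + 161.88.0.0/13 (H2) depth=13
  ? 180.118.115.191  path d0:-→d1:-→d2:-→d3:-  best=no-route
  ? 161.89.23.0  path d0:-→d1:-→d2:-→d3:-→d4:-→d5:-→d6:-→d7:-→d8:H3→d9:-→d10:-→d11:-→d12:H2→d13:H2→d14:-→d15:-→d16:-→d17:-→d18:-→d19:-→d20:-→d21:-→d22:-→d23:-→d24:-→d25:H1  best=H1
  + 161.89.23.80/28 (H2) depth=28
  + 193.0.0.0/8 (H2) depth=8
  del 161.89.23.80/28 (clear depth 28)
  ? 161.89.23.20  path d0:-→d1:-→d2:-→d3:-→d4:-→d5:-→d6:-→d7:-→d8:H3→d9:-→d10:-→d11:-→d12:H2→d13:H2→d14:-→d15:-→d16:-→d17:-→d18:-→d19:-→d20:-→d21:-→d22:-→d23:-→d24:-→d25:H1  best=H1
  + 193.11.128.0/17 (H0) depth=17
  + 161.89.23.95/32 (H2) depth=32
  ? 161.80.0.92  path d0:-→d1:-→d2:-→d3:-→d4:-→d5:-→d6:-→d7:-→d8:H3→d9:-→d10:-→d11:-→d12:H2  best=H2
  del 193.11.128.0/17 (clear depth 17)
  + 200.0.0.0/5 (H1) depth=5
  + 161.64.0.0/10 (H0) depth=10
  + 161.0.0.0/8 (H4) depth=8
  + 161.89.23.64/27 (H4) depth=27
  ? 161.89.23.57  path d0:-→d1:-→d2:-→d3:-→d4:-→d5:-→d6:-→d7:-→d8:H4→d9:-→d10:H0→d11:-→d12:H2→d13:H2→d14:-→d15:-→d16:-→d17:-→d18:-→d19:-→d20:-→d21:-→d22:-→d23:-→d24:-→d25:H1  best=H1
  + 0.0.0.0/0 (H4) depth=0
  ? 193.1.211.88  path d0:H4→d1:-→d2:-→d3:-→d4:-→d5:-→d6:-→d7:-→d8:H2→d9:-→d10:-→d11:-→d12:-  best=H2
  + 200.116.31.0/27 (H4) depth=27
  del 161.88.0.0/13 (clear depth 13)
  del 200.116.31.0/27 (clear depth 27)
  del 218.97.0.240/28 (clear depth 28)
  ? 193.34.122.30  path d0:H4→d1:-→d2:-→d3:-→d4:-→d5:-→d6:-→d7:-→d8:H2→d9:-→d10:-  best=H2
  del 200.0.0.0/5 (clear depth 5)
  + 161.89.23.0/24 (H2) depth=24
  ? 161.4.203.240  path d0:H4→d1:-→d2:-→d3:-→d4:-→d5:-→d6:-→d7:-→d8:H4→d9:-  best=H4
  del 161.89.23.95/32 (clear depth 32)
  + 200.116.31.0/28 (H2) depth=28
  ? 161.1.93.42  path d0:H4→d1:-→d2:-→d3:-→d4:-→d5:-→d6:-→d7:-→d8:H4→d9:-  best=H4
  ? 193.0.10.145  path d0:H4→d1:-→d2:-→d3:-→d4:-→d5:-→d6:-→d7:-→d8:H2→d9:-→d10:-→d11:-→d12:-  best=H2
  ? 161.80.0.81  path d0:H4→d1:-→d2:-→d3:-→d4:-→d5:-→d6:-→d7:-→d8:H4→d9:-→d10:H0→d11:-→d12:H2  best=H2

== LOOKUPS ==
["H1","H2","H3","H1","H1","no-route","H1","H1","H2","H1","H2","H2","H4","H4","H2","H2"]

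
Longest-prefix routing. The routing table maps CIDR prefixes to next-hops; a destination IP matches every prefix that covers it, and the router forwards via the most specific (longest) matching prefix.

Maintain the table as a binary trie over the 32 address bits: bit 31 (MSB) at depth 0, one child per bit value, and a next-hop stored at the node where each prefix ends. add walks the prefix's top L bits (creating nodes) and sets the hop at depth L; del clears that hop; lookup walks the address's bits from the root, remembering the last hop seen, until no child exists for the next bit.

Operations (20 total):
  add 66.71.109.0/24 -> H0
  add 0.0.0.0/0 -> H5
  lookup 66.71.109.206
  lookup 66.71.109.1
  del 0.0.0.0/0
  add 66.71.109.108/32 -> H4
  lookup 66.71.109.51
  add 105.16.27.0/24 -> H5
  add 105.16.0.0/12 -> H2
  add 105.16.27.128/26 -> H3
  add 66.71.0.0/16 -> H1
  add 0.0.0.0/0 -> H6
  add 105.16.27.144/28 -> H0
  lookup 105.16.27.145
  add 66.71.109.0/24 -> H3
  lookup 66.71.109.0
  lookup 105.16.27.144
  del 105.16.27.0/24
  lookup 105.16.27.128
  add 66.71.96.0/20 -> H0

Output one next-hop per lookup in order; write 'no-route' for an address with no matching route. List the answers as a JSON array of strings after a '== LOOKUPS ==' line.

Process each operation:
  + 66.71.109.0/24 (H0) depth=24
  + 0.0.0.0/0 (H5) depth=0
  ? 66.71.109.206  path d0:H5→d1:-→d2:-→d3:-→d4:-→d5:-→d6:-→d7:-→d8:-→d9:-→d10:-→d11:-→d12:-→d13:-→d14:-→d15:-→d16:-→d17:-→d18:-→d19:-→d20:-→d21:-→d22:-→d23:-→d24:H0  best=H0
  ? 66.71.109.1  path d0:H5→d1:-→d2:-→d3:-→d4:-→d5:-→d6:-→d7:-→d8:-→d9:-→d10:-→d11:-→d12:-→d13:-→d14:-→d15:-→d16:-→d17:-→d18:-→d19:-→d20:-→d21:-→d22:-→d23:-→d24:H0  best=H0
  del 0.0.0.0/0 (clear depth 0)
  + 66.71.109.108/32 (H4) depth=32
  ? 66.71.109.51  path d0:-→d1:-→d2:-→d3:-→d4:-→d5:-→d6:-→d7:-→d8:-→d9:-→d10:-→d11:-→d12:-→d13:-→d14:-→d15:-→d16:-→d17:-→d18:-→d19:-→d20:-→d21:-→d22:-→d23:-→d24:H0→d25:-  best=H0
  + 105.16.27.0/24 (H5) depth=24
  + 105.16.0.0/12 (H2) depth=12
  + 105.16.27.128/26 (H3) depth=26
  + 66.71.0.0/16 (H1) depth=16
  + 0.0.0.0/0 (H6) depth=0
  + 105.16.27.144/28 (H0) depth=28
  ? 105.16.27.145  path d0:H6→d1:-→d2:-→d3:-→d4:-→d5:-→d6:-→d7:-→d8:-→d9:-→d10:-→d11:-→d12:H2→d13:-→d14:-→d15:-→d16:-→d17:-→d18:-→d19:-→d20:-→d21:-→d22:-→d23:-→d24:H5→d25:-→d26:H3→d27:-→d28:H0  best=H0
  + 66.71.109.0/24 (H3) depth=24
  ? 66.71.109.0  path d0:H6→d1:-→d2:-→d3:-→d4:-→d5:-→d6:-→d7:-→d8:-→d9:-→d10:-→d11:-→d12:-→d13:-→d14:-→d15:-→d16:H1→d17:-→d18:-→d19:-→d20:-→d21:-→d22:-→d23:-→d24:H3→d25:-  best=H3
  ? 105.16.27.144  path d0:H6→d1:-→d2:-→d3:-→d4:-→d5:-→d6:-→d7:-→d8:-→d9:-→d10:-→d11:-→d12:H2→d13:-→d14:-→d15:-→d16:-→d17:-→d18:-→d19:-→d20:-→d21:-→d22:-→d23:-→d24:H5→d25:-→d26:H3→d27:-→d28:H0  best=H0
  del 105.16.27.0/24 (clear depth 24)
  ? 105.16.27.128  path d0:H6→d1:-→d2:-→d3:-→d4:-→d5:-→d6:-→d7:-→d8:-→d9:-→d10:-→d11:-→d12:H2→d13:-→d14:-→d15:-→d16:-→d17:-→d18:-→d19:-→d20:-→d21:-→d22:-→d23:-→d24:-→d25:-→d26:H3→d27:-  best=H3
  + 66.71.96.0/20 (H0) depth=20

== LOOKUPS ==
["H0","H0","H0","H0","H3","H0","H3"]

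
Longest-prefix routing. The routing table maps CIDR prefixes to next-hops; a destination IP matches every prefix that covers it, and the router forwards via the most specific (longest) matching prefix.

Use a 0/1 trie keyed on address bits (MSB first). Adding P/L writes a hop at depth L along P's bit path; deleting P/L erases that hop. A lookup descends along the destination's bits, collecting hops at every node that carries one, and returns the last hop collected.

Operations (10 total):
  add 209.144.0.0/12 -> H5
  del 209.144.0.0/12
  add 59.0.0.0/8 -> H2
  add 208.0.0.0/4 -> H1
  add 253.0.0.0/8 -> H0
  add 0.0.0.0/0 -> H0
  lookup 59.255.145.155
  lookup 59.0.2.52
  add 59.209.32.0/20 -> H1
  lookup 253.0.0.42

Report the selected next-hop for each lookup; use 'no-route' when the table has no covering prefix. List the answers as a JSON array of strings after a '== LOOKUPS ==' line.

Trace:
  + 209.144.0.0/12 (H5) depth=12
  - 209.144.0.0/12 clear@12
  + 59.0.0.0/8 (H2) depth=8
  + 208.0.0.0/4 (H1) depth=4
  + 253.0.0.0/8 (H0) depth=8
  + 0.0.0.0/0 (H0) depth=0
  lookup 59.255.145.155: bits 00111011 walk d0:H0→d1:-→d2:-→d3:-→d4:-→d5:-→d6:-→d7:-→d8:H2 -> H2
  lookup 59.0.2.52: bits 00111011 walk d0:H0→d1:-→d2:-→d3:-→d4:-→d5:-→d6:-→d7:-→d8:H2 -> H2
  + 59.209.32.0/20 (H1) depth=20
  lookup 253.0.0.42: bits 11111101 walk d0:H0→d1:-→d2:-→d3:-→d4:-→d5:-→d6:-→d7:-→d8:H0 -> H0

== LOOKUPS ==
["H2","H2","H0"]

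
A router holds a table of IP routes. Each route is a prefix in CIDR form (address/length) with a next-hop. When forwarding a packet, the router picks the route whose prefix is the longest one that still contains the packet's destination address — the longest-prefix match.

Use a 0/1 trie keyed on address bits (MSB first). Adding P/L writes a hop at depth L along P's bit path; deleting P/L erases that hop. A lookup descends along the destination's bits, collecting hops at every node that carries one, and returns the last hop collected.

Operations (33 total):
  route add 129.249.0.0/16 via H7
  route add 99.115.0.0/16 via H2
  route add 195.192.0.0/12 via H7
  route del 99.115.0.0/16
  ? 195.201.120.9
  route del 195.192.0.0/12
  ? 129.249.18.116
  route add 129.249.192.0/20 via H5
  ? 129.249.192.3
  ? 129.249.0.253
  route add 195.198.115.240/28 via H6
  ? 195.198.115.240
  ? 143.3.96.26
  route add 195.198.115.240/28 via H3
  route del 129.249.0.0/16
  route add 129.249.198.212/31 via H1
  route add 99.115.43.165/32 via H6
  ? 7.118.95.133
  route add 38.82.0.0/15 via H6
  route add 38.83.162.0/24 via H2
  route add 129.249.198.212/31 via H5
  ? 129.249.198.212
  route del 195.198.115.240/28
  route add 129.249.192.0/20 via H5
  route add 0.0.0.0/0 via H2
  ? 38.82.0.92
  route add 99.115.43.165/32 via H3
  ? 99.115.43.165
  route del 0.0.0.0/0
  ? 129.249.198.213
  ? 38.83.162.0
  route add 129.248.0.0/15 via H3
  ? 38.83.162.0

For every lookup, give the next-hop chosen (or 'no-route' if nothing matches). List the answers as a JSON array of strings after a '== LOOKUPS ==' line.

Process each operation:
  + 129.249.0.0/16 (H7) depth=16
  + 99.115.0.0/16 (H2) depth=16
  + 195.192.0.0/12 (H7) depth=12
  del 99.115.0.0/16 (clear depth 16)
  Q 195.201.120.9: descend 110000111100 ; hops seen [H7] ; pick H7
  del 195.192.0.0/12 (clear depth 12)
  Q 129.249.18.116: descend 1000000111111001 ; hops seen [H7] ; pick H7
  + 129.249.192.0/20 (H5) depth=20
  Q 129.249.192.3: descend 10000001111110011100 ; hops seen [H7,H5] ; pick H5
  Q 129.249.0.253: descend 1000000111111001 ; hops seen [H7] ; pick H7
  + 195.198.115.240/28 (H6) depth=28
  Q 195.198.115.240: descend 1100001111000110011100111111 ; hops seen [H6] ; pick H6
  Q 143.3.96.26: descend 1000 ; hops seen [∅] ; pick no-route
  + 195.198.115.240/28 (H3) depth=28
  del 129.249.0.0/16 (clear depth 16)
  + 129.249.198.212/31 (H1) depth=31
  + 99.115.43.165/32 (H6) depth=32
  Q 7.118.95.133: descend 0 ; hops seen [∅] ; pick no-route
  + 38.82.0.0/15 (H6) depth=15
  + 38.83.162.0/24 (H2) depth=24
  + 129.249.198.212/31 (H5) depth=31
  Q 129.249.198.212: descend 1000000111111001110001101101010 ; hops seen [H5,H5] ; pick H5
  del 195.198.115.240/28 (clear depth 28)
  + 129.249.192.0/20 (H5) depth=20
  + 0.0.0.0/0 (H2) depth=0
  Q 38.82.0.92: descend 001001100101001 ; hops seen [H2,H6] ; pick H6
  + 99.115.43.165/32 (H3) depth=32
  Q 99.115.43.165: descend 01100011011100110010101110100101 ; hops seen [H2,H3] ; pick H3
  del 0.0.0.0/0 (clear depth 0)
  Q 129.249.198.213: descend 1000000111111001110001101101010 ; hops seen [H5,H5] ; pick H5
  Q 38.83.162.0: descend 001001100101001110100010 ; hops seen [H6,H2] ; pick H2
  + 129.248.0.0/15 (H3) depth=15
  Q 38.83.162.0: descend 001001100101001110100010 ; hops seen [H6,H2] ; pick H2

== LOOKUPS ==
["H7","H7","H5","H7","H6","no-route","no-route","H5","H6","H3","H5","H2","H2"]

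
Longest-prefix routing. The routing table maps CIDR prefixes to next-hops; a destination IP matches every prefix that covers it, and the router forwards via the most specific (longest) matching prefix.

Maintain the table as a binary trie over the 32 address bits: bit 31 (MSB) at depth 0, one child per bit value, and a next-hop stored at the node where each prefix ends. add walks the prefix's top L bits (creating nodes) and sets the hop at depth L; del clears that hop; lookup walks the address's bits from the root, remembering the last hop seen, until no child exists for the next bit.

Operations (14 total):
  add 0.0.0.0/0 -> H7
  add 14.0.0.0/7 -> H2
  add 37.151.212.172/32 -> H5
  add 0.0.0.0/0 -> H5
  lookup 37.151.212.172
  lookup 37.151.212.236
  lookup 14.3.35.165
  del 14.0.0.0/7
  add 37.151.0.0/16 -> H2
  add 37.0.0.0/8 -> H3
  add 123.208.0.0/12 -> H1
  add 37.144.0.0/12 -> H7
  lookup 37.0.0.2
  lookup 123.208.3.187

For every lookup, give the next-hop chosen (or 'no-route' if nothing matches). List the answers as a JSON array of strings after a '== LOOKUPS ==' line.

Trace:
  + 0.0.0.0/0 (H7) depth=0
  + 14.0.0.0/7 (H2) depth=7
  + 37.151.212.172/32 (H5) depth=32
  + 0.0.0.0/0 (H5) depth=0
  lookup 37.151.212.172: bits 00100101100101111101010010101100 walk d0:H5→d1:-→d2:-→d3:-→d4:-→d5:-→d6:-→d7:-→d8:-→d9:-→d10:-→d11:-→d12:-→d13:-→d14:-→d15:-→d16:-→d17:-→d18:-→d19:-→d20:-→d21:-→d22:-→d23:-→d24:-→d25:-→d26:-→d27:-→d28:-→d29:-→d30:-→d31:-→d32:H5 -> H5
  lookup 37.151.212.236: bits 0010010110010111110101001 walk d0:H5→d1:-→d2:-→d3:-→d4:-→d5:-→d6:-→d7:-→d8:-→d9:-→d10:-→d11:-→d12:-→d13:-→d14:-→d15:-→d16:-→d17:-→d18:-→d19:-→d20:-→d21:-→d22:-→d23:-→d24:-→d25:- -> H5
  lookup 14.3.35.165: bits 0000111 walk d0:H5→d1:-→d2:-→d3:-→d4:-→d5:-→d6:-→d7:H2 -> H2
  - 14.0.0.0/7 clear@7
  + 37.151.0.0/16 (H2) depth=16
  + 37.0.0.0/8 (H3) depth=8
  + 123.208.0.0/12 (H1) depth=12
  + 37.144.0.0/12 (H7) depth=12
  lookup 37.0.0.2: bits 00100101 walk d0:H5→d1:-→d2:-→d3:-→d4:-→d5:-→d6:-→d7:-→d8:H3 -> H3
  lookup 123.208.3.187: bits 011110111101 walk d0:H5→d1:-→d2:-→d3:-→d4:-→d5:-→d6:-→d7:-→d8:-→d9:-→d10:-→d11:-→d12:H1 -> H1

== LOOKUPS ==
["H5","H5","H2","H3","H1"]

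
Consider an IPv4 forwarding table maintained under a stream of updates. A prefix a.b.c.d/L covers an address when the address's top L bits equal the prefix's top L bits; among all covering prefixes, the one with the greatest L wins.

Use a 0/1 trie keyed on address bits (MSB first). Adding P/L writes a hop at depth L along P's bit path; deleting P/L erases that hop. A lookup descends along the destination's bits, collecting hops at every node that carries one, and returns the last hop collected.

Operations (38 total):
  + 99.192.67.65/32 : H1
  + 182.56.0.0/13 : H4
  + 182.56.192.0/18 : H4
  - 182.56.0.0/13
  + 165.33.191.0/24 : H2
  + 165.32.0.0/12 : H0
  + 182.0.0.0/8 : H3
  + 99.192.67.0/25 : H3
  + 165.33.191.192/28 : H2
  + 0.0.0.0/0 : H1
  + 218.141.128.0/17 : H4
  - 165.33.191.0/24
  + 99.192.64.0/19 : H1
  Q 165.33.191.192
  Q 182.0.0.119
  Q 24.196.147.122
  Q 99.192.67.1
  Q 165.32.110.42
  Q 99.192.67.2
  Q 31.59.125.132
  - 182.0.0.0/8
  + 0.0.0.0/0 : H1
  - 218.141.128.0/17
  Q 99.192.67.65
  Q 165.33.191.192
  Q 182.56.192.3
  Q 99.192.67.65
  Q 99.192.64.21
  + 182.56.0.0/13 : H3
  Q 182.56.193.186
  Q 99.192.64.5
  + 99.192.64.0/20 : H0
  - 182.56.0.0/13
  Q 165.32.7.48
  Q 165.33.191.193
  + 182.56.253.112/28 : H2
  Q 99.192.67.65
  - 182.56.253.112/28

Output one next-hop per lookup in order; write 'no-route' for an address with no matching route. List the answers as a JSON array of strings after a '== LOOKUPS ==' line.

Apply in order:
  add 99.192.67.65/32 -> H1 at depth 32
  add 182.56.0.0/13 -> H4 at depth 13
  add 182.56.192.0/18 -> H4 at depth 18
  - 182.56.0.0/13 clear@13
  add 165.33.191.0/24 -> H2 at depth 24
  add 165.32.0.0/12 -> H0 at depth 12
  add 182.0.0.0/8 -> H3 at depth 8
  add 99.192.67.0/25 -> H3 at depth 25
  add 165.33.191.192/28 -> H2 at depth 28
  add 0.0.0.0/0 -> H1 at depth 0
  add 218.141.128.0/17 -> H4 at depth 17
  - 165.33.191.0/24 clear@24
  add 99.192.64.0/19 -> H1 at depth 19
  Q 165.33.191.192: descend 1010010100100001101111111100 ; hops seen [H1,H0,H2] ; pick H2
  Q 182.0.0.119: descend 1011011000 ; hops seen [H1,H3] ; pick H3
  Q 24.196.147.122: descend 0 ; hops seen [H1] ; pick H1
  Q 99.192.67.1: descend 0110001111000000010000110 ; hops seen [H1,H1,H3] ; pick H3
  Q 165.32.110.42: descend 101001010010000 ; hops seen [H1,H0] ; pick H0
  Q 99.192.67.2: descend 0110001111000000010000110 ; hops seen [H1,H1,H3] ; pick H3
  Q 31.59.125.132: descend 0 ; hops seen [H1] ; pick H1
  - 182.0.0.0/8 clear@8
  add 0.0.0.0/0 -> H1 at depth 0
  - 218.141.128.0/17 clear@17
  Q 99.192.67.65: descend 01100011110000000100001101000001 ; hops seen [H1,H1,H3,H1] ; pick H1
  Q 165.33.191.192: descend 1010010100100001101111111100 ; hops seen [H1,H0,H2] ; pick H2
  Q 182.56.192.3: descend 101101100011100011 ; hops seen [H1,H4] ; pick H4
  Q 99.192.67.65: descend 01100011110000000100001101000001 ; hops seen [H1,H1,H3,H1] ; pick H1
  Q 99.192.64.21: descend 0110001111000000010000 ; hops seen [H1,H1] ; pick H1
  add 182.56.0.0/13 -> H3 at depth 13
  Q 182.56.193.186: descend 101101100011100011 ; hops seen [H1,H3,H4] ; pick H4
  Q 99.192.64.5: descend 0110001111000000010000 ; hops seen [H1,H1] ; pick H1
  add 99.192.64.0/20 -> H0 at depth 20
  - 182.56.0.0/13 clear@13
  Q 165.32.7.48: descend 101001010010000 ; hops seen [H1,H0] ; pick H0
  Q 165.33.191.193: descend 1010010100100001101111111100 ; hops seen [H1,H0,H2] ; pick H2
  add 182.56.253.112/28 -> H2 at depth 28
  Q 99.192.67.65: descend 01100011110000000100001101000001 ; hops seen [H1,H1,H0,H3,H1] ; pick H1
  - 182.56.253.112/28 clear@28

== LOOKUPS ==
["H2","H3","H1","H3","H0","H3","H1","H1","H2","H4","H1","H1","H4","H1","H0","H2","H1"]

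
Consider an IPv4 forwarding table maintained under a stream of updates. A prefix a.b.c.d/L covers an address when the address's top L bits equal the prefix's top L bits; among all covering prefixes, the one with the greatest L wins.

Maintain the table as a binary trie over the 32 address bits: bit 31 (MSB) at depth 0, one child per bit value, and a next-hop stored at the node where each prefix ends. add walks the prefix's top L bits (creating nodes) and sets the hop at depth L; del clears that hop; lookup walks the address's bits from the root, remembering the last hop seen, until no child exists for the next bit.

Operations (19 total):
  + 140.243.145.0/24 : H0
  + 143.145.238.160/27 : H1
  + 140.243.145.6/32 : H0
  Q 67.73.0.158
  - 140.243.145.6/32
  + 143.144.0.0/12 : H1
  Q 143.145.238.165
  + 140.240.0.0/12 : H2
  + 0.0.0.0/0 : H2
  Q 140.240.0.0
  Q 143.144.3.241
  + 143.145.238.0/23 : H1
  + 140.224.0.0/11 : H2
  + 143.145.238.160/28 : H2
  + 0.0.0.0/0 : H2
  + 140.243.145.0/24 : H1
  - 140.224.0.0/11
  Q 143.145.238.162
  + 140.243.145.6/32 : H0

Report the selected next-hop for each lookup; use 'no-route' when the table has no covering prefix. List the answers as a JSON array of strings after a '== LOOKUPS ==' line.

Apply in order:
  + 140.243.145.0/24 (H0) depth=24
  + 143.145.238.160/27 (H1) depth=27
  + 140.243.145.6/32 (H0) depth=32
  lookup 67.73.0.158: bits ε walk d0:- -> no-route
  - 140.243.145.6/32 clear@32
  + 143.144.0.0/12 (H1) depth=12
  lookup 143.145.238.165: bits 100011111001000111101110101 walk d0:-→d1:-→d2:-→d3:-→d4:-→d5:-→d6:-→d7:-→d8:-→d9:-→d10:-→d11:-→d12:H1→d13:-→d14:-→d15:-→d16:-→d17:-→d18:-→d19:-→d20:-→d21:-→d22:-→d23:-→d24:-→d25:-→d26:-→d27:H1 -> H1
  + 140.240.0.0/12 (H2) depth=12
  + 0.0.0.0/0 (H2) depth=0
  lookup 140.240.0.0: bits 10001100111100 walk d0:H2→d1:-→d2:-→d3:-→d4:-→d5:-→d6:-→d7:-→d8:-→d9:-→d10:-→d11:-→d12:H2→d13:-→d14:- -> H2
  lookup 143.144.3.241: bits 100011111001000 walk d0:H2→d1:-→d2:-→d3:-→d4:-→d5:-→d6:-→d7:-→d8:-→d9:-→d10:-→d11:-→d12:H1→d13:-→d14:-→d15:- -> H1
  + 143.145.238.0/23 (H1) depth=23
  + 140.224.0.0/11 (H2) depth=11
  + 143.145.238.160/28 (H2) depth=28
  + 0.0.0.0/0 (H2) depth=0
  + 140.243.145.0/24 (H1) depth=24
  - 140.224.0.0/11 clear@11
  lookup 143.145.238.162: bits 1000111110010001111011101010 walk d0:H2→d1:-→d2:-→d3:-→d4:-→d5:-→d6:-→d7:-→d8:-→d9:-→d10:-→d11:-→d12:H1→d13:-→d14:-→d15:-→d16:-→d17:-→d18:-→d19:-→d20:-→d21:-→d22:-→d23:H1→d24:-→d25:-→d26:-→d27:H1→d28:H2 -> H2
  + 140.243.145.6/32 (H0) depth=32

== LOOKUPS ==
["no-route","H1","H2","H1","H2"]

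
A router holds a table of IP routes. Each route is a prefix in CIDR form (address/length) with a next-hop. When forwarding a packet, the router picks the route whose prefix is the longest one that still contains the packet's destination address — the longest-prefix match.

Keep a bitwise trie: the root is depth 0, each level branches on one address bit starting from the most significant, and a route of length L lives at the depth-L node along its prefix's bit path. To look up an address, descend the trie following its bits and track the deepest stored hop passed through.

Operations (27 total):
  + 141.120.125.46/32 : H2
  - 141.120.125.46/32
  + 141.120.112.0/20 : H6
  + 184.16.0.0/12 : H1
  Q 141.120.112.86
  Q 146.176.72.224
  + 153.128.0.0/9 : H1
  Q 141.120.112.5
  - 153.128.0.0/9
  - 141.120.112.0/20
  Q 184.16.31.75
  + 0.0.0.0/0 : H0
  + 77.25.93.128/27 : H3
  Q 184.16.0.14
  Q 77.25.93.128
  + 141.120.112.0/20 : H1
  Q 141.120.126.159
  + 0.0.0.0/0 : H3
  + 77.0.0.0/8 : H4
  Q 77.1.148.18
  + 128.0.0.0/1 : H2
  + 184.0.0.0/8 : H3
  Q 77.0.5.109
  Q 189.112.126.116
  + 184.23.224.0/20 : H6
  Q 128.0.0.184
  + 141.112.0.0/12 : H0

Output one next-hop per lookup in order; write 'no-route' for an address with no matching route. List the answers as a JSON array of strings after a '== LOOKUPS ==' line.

Trace:
  + 141.120.125.46/32 (H2) depth=32
  - 141.120.125.46/32 clear@32
  + 141.120.112.0/20 (H6) depth=20
  + 184.16.0.0/12 (H1) depth=12
  ? 141.120.112.86  path d0:-→d1:-→d2:-→d3:-→d4:-→d5:-→d6:-→d7:-→d8:-→d9:-→d10:-→d11:-→d12:-→d13:-→d14:-→d15:-→d16:-→d17:-→d18:-→d19:-→d20:H6  best=H6
  ? 146.176.72.224  path d0:-→d1:-→d2:-→d3:-  best=no-route
  + 153.128.0.0/9 (H1) depth=9
  ? 141.120.112.5  path d0:-→d1:-→d2:-→d3:-→d4:-→d5:-→d6:-→d7:-→d8:-→d9:-→d10:-→d11:-→d12:-→d13:-→d14:-→d15:-→d16:-→d17:-→d18:-→d19:-→d20:H6  best=H6
  - 153.128.0.0/9 clear@9
  - 141.120.112.0/20 clear@20
  ? 184.16.31.75  path d0:-→d1:-→d2:-→d3:-→d4:-→d5:-→d6:-→d7:-→d8:-→d9:-→d10:-→d11:-→d12:H1  best=H1
  + 0.0.0.0/0 (H0) depth=0
  + 77.25.93.128/27 (H3) depth=27
  ? 184.16.0.14  path d0:H0→d1:-→d2:-→d3:-→d4:-→d5:-→d6:-→d7:-→d8:-→d9:-→d10:-→d11:-→d12:H1  best=H1
  ? 77.25.93.128  path d0:H0→d1:-→d2:-→d3:-→d4:-→d5:-→d6:-→d7:-→d8:-→d9:-→d10:-→d11:-→d12:-→d13:-→d14:-→d15:-→d16:-→d17:-→d18:-→d19:-→d20:-→d21:-→d22:-→d23:-→d24:-→d25:-→d26:-→d27:H3  best=H3
  + 141.120.112.0/20 (H1) depth=20
  ? 141.120.126.159  path d0:H0→d1:-→d2:-→d3:-→d4:-→d5:-→d6:-→d7:-→d8:-→d9:-→d10:-→d11:-→d12:-→d13:-→d14:-→d15:-→d16:-→d17:-→d18:-→d19:-→d20:H1→d21:-→d22:-  best=H1
  + 0.0.0.0/0 (H3) depth=0
  + 77.0.0.0/8 (H4) depth=8
  ? 77.1.148.18  path d0:H3→d1:-→d2:-→d3:-→d4:-→d5:-→d6:-→d7:-→d8:H4→d9:-→d10:-→d11:-  best=H4
  + 128.0.0.0/1 (H2) depth=1
  + 184.0.0.0/8 (H3) depth=8
  ? 77.0.5.109  path d0:H3→d1:-→d2:-→d3:-→d4:-→d5:-→d6:-→d7:-→d8:H4→d9:-→d10:-→d11:-  best=H4
  ? 189.112.126.116  path d0:H3→d1:H2→d2:-→d3:-→d4:-→d5:-  best=H2
  + 184.23.224.0/20 (H6) depth=20
  ? 128.0.0.184  path d0:H3→d1:H2→d2:-→d3:-→d4:-  best=H2
  + 141.112.0.0/12 (H0) depth=12

== LOOKUPS ==
["H6","no-route","H6","H1","H1","H3","H1","H4","H4","H2","H2"]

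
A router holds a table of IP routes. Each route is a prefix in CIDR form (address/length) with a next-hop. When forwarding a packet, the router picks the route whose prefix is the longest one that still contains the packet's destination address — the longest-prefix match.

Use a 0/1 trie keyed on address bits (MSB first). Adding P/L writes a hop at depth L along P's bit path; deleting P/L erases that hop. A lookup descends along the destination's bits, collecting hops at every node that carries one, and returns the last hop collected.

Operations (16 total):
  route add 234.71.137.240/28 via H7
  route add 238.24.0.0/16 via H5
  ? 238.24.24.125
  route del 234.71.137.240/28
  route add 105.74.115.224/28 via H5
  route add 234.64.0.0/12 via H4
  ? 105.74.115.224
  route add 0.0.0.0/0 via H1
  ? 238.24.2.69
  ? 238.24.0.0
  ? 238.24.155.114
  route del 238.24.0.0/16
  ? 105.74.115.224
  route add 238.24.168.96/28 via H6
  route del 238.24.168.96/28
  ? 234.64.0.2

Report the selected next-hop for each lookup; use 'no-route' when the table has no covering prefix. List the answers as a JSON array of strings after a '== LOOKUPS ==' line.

Process each operation:
  + 234.71.137.240/28 (H7) depth=28
  + 238.24.0.0/16 (H5) depth=16
  lookup 238.24.24.125: bits 1110111000011000 walk d0:-→d1:-→d2:-→d3:-→d4:-→d5:-→d6:-→d7:-→d8:-→d9:-→d10:-→d11:-→d12:-→d13:-→d14:-→d15:-→d16:H5 -> H5
  - 234.71.137.240/28 clear@28
  + 105.74.115.224/28 (H5) depth=28
  + 234.64.0.0/12 (H4) depth=12
  lookup 105.74.115.224: bits 0110100101001010011100111110 walk d0:-→d1:-→d2:-→d3:-→d4:-→d5:-→d6:-→d7:-→d8:-→d9:-→d10:-→d11:-→d12:-→d13:-→d14:-→d15:-→d16:-→d17:-→d18:-→d19:-→d20:-→d21:-→d22:-→d23:-→d24:-→d25:-→d26:-→d27:-→d28:H5 -> H5
  + 0.0.0.0/0 (H1) depth=0
  lookup 238.24.2.69: bits 1110111000011000 walk d0:H1→d1:-→d2:-→d3:-→d4:-→d5:-→d6:-→d7:-→d8:-→d9:-→d10:-→d11:-→d12:-→d13:-→d14:-→d15:-→d16:H5 -> H5
  lookup 238.24.0.0: bits 1110111000011000 walk d0:H1→d1:-→d2:-→d3:-→d4:-→d5:-→d6:-→d7:-→d8:-→d9:-→d10:-→d11:-→d12:-→d13:-→d14:-→d15:-→d16:H5 -> H5
  lookup 238.24.155.114: bits 1110111000011000 walk d0:H1→d1:-→d2:-→d3:-→d4:-→d5:-→d6:-→d7:-→d8:-→d9:-→d10:-→d11:-→d12:-→d13:-→d14:-→d15:-→d16:H5 -> H5
  - 238.24.0.0/16 clear@16
  lookup 105.74.115.224: bits 0110100101001010011100111110 walk d0:H1→d1:-→d2:-→d3:-→d4:-→d5:-→d6:-→d7:-→d8:-→d9:-→d10:-→d11:-→d12:-→d13:-→d14:-→d15:-→d16:-→d17:-→d18:-→d19:-→d20:-→d21:-→d22:-→d23:-→d24:-→d25:-→d26:-→d27:-→d28:H5 -> H5
  + 238.24.168.96/28 (H6) depth=28
  - 238.24.168.96/28 clear@28
  lookup 234.64.0.2: bits 1110101001000 walk d0:H1→d1:-→d2:-→d3:-→d4:-→d5:-→d6:-→d7:-→d8:-→d9:-→d10:-→d11:-→d12:H4→d13:- -> H4

== LOOKUPS ==
["H5","H5","H5","H5","H5","H5","H4"]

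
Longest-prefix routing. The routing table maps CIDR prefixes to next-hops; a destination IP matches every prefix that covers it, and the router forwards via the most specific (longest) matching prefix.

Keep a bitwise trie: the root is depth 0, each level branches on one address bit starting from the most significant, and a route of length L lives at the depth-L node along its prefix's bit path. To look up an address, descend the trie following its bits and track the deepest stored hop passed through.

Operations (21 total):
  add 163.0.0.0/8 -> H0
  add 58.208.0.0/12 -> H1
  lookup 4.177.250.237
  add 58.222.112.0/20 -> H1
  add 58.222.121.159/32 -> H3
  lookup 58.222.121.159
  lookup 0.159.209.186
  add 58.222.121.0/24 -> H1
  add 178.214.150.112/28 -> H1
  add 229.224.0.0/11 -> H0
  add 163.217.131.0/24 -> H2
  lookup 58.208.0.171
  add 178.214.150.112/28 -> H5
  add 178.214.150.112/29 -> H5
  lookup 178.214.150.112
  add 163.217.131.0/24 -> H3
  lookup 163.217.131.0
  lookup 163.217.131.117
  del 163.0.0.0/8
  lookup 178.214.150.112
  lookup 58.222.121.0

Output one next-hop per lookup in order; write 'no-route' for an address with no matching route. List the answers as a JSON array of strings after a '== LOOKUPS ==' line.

Apply in order:
  + 163.0.0.0/8 (H0) depth=8
  + 58.208.0.0/12 (H1) depth=12
  lookup 4.177.250.237: bits 00 walk d0:-→d1:-→d2:- -> no-route
  + 58.222.112.0/20 (H1) depth=20
  + 58.222.121.159/32 (H3) depth=32
  lookup 58.222.121.159: bits 00111010110111100111100110011111 walk d0:-→d1:-→d2:-→d3:-→d4:-→d5:-→d6:-→d7:-→d8:-→d9:-→d10:-→d11:-→d12:H1→d13:-→d14:-→d15:-→d16:-→d17:-→d18:-→d19:-→d20:H1→d21:-→d22:-→d23:-→d24:-→d25:-→d26:-→d27:-→d28:-→d29:-→d30:-→d31:-→d32:H3 -> H3
  lookup 0.159.209.186: bits 00 walk d0:-→d1:-→d2:- -> no-route
  + 58.222.121.0/24 (H1) depth=24
  + 178.214.150.112/28 (H1) depth=28
  + 229.224.0.0/11 (H0) depth=11
  + 163.217.131.0/24 (H2) depth=24
  lookup 58.208.0.171: bits 001110101101 walk d0:-→d1:-→d2:-→d3:-→d4:-→d5:-→d6:-→d7:-→d8:-→d9:-→d10:-→d11:-→d12:H1 -> H1
  + 178.214.150.112/28 (H5) depth=28
  + 178.214.150.112/29 (H5) depth=29
  lookup 178.214.150.112: bits 10110010110101101001011001110 walk d0:-→d1:-→d2:-→d3:-→d4:-→d5:-→d6:-→d7:-→d8:-→d9:-→d10:-→d11:-→d12:-→d13:-→d14:-→d15:-→d16:-→d17:-→d18:-→d19:-→d20:-→d21:-→d22:-→d23:-→d24:-→d25:-→d26:-→d27:-→d28:H5→d29:H5 -> H5
  + 163.217.131.0/24 (H3) depth=24
  lookup 163.217.131.0: bits 101000111101100110000011 walk d0:-→d1:-→d2:-→d3:-→d4:-→d5:-→d6:-→d7:-→d8:H0→d9:-→d10:-→d11:-→d12:-→d13:-→d14:-→d15:-→d16:-→d17:-→d18:-→d19:-→d20:-→d21:-→d22:-→d23:-→d24:H3 -> H3
  lookup 163.217.131.117: bits 101000111101100110000011 walk d0:-→d1:-→d2:-→d3:-→d4:-→d5:-→d6:-→d7:-→d8:H0→d9:-→d10:-→d11:-→d12:-→d13:-→d14:-→d15:-→d16:-→d17:-→d18:-→d19:-→d20:-→d21:-→d22:-→d23:-→d24:H3 -> H3
  del 163.0.0.0/8 (clear depth 8)
  lookup 178.214.150.112: bits 10110010110101101001011001110 walk d0:-→d1:-→d2:-→d3:-→d4:-→d5:-→d6:-→d7:-→d8:-→d9:-→d10:-→d11:-→d12:-→d13:-→d14:-→d15:-→d16:-→d17:-→d18:-→d19:-→d20:-→d21:-→d22:-→d23:-→d24:-→d25:-→d26:-→d27:-→d28:H5→d29:H5 -> H5
  lookup 58.222.121.0: bits 001110101101111001111001 walk d0:-→d1:-→d2:-→d3:-→d4:-→d5:-→d6:-→d7:-→d8:-→d9:-→d10:-→d11:-→d12:H1→d13:-→d14:-→d15:-→d16:-→d17:-→d18:-→d19:-→d20:H1→d21:-→d22:-→d23:-→d24:H1 -> H1

== LOOKUPS ==
["no-route","H3","no-route","H1","H5","H3","H3","H5","H1"]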